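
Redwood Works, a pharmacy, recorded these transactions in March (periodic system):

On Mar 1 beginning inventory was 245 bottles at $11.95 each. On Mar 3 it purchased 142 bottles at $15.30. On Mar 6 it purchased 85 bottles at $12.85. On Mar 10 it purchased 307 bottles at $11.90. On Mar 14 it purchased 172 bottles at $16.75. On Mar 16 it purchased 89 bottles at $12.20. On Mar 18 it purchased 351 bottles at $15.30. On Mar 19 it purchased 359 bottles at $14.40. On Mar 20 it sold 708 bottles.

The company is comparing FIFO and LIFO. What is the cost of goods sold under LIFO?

COGS = $10,509.30

FIFO COGS: 245 @ $11.95 + 142 @ $15.30 + 85 @ $12.85 + 236 @ $11.90 = $9,001.00
LIFO COGS: 359 @ $14.40 + 349 @ $15.30 = $10,509.30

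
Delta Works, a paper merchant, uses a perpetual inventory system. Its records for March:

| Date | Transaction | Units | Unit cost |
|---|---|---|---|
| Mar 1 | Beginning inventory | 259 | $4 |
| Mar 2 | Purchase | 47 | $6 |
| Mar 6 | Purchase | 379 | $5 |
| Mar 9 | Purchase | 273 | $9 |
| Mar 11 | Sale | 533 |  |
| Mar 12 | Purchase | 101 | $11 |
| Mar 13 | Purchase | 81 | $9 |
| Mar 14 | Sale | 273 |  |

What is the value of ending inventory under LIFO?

Mar 11, 533 sold [LIFO — newest first]: 273 @ $9 + 260 @ $5 = $3,757
Mar 14, 273 sold [LIFO — newest first]: 81 @ $9 + 101 @ $11 + 91 @ $5 = $2,295
Total COGS = $3,757 + $2,295 = $6,052
Ending inventory: 259 @ $4 + 47 @ $6 + 28 @ $5 = $1,458
Check: goods available $7,510 = COGS $6,052 + ending $1,458

Ending inventory = $1,458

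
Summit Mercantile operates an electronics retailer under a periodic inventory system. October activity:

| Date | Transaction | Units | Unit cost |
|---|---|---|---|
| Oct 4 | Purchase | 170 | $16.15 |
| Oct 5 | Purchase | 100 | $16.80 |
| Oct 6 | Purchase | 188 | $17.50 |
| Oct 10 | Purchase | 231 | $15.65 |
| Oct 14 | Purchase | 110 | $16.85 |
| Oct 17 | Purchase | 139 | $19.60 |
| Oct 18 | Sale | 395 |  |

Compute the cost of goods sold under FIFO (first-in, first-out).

Oct 18, 395 sold [FIFO — oldest first]: 170 @ $16.15 + 100 @ $16.80 + 125 @ $17.50 = $6,613.00
Ending inventory: 63 @ $17.50 + 231 @ $15.65 + 110 @ $16.85 + 139 @ $19.60 = $9,295.55

COGS = $6,613.00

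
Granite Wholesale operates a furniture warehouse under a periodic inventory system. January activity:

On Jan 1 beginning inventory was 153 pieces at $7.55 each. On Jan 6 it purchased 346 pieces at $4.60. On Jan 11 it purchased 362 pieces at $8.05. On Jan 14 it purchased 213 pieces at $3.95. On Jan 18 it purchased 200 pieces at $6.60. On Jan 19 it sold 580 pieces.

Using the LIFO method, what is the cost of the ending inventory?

Ending inventory = $4,316.50

Jan 19, 580 sold [LIFO — newest first]: 200 @ $6.60 + 213 @ $3.95 + 167 @ $8.05 = $3,505.70
Ending inventory: 153 @ $7.55 + 346 @ $4.60 + 195 @ $8.05 = $4,316.50
Check: goods available $7,822.20 = COGS $3,505.70 + ending $4,316.50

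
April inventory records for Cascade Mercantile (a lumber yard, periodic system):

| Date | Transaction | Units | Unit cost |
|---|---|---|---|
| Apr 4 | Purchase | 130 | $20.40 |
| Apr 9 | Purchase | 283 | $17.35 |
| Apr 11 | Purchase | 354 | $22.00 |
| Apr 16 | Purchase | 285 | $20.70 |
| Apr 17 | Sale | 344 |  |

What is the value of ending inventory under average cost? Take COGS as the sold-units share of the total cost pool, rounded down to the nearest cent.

Ending inventory = $14,301.03

Apr 17, sell 344: 344/1052 × $21,249.55 → $6,948.52
Ending inventory (cost pool remaining) = $14,301.03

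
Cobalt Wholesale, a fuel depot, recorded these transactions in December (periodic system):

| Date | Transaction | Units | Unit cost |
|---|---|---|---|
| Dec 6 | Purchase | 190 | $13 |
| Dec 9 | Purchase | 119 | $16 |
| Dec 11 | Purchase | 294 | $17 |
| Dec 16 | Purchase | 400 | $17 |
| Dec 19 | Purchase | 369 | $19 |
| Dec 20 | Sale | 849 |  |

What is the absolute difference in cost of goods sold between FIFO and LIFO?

$1,617

FIFO COGS: 190 @ $13 + 119 @ $16 + 294 @ $17 + 246 @ $17 = $13,554
LIFO COGS: 369 @ $19 + 400 @ $17 + 80 @ $17 = $15,171
Difference = |$13,554 − $15,171| = $1,617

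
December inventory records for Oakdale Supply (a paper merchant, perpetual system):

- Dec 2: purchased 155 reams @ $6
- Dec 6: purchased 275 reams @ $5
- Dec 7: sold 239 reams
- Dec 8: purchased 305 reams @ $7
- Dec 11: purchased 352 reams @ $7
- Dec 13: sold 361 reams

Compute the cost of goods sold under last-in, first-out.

Dec 7, 239 sold [LIFO — newest first]: 239 @ $5 = $1,195
Dec 13, 361 sold [LIFO — newest first]: 352 @ $7 + 9 @ $7 = $2,527
Total COGS = $1,195 + $2,527 = $3,722
Ending inventory: 155 @ $6 + 36 @ $5 + 296 @ $7 = $3,182

COGS = $3,722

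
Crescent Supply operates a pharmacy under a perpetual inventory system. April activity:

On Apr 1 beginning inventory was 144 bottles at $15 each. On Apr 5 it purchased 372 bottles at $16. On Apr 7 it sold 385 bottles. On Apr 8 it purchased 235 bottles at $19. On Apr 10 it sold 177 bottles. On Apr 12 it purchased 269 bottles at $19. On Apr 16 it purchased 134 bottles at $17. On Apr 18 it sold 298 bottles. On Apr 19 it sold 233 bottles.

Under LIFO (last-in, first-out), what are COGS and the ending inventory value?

COGS = $19,051; ending inventory = $915

Apr 7, 385 sold [LIFO — newest first]: 372 @ $16 + 13 @ $15 = $6,147
Apr 10, 177 sold [LIFO — newest first]: 177 @ $19 = $3,363
Apr 18, 298 sold [LIFO — newest first]: 134 @ $17 + 164 @ $19 = $5,394
Apr 19, 233 sold [LIFO — newest first]: 105 @ $19 + 58 @ $19 + 70 @ $15 = $4,147
Total COGS = $6,147 + $3,363 + $5,394 + $4,147 = $19,051
Ending inventory: 61 @ $15 = $915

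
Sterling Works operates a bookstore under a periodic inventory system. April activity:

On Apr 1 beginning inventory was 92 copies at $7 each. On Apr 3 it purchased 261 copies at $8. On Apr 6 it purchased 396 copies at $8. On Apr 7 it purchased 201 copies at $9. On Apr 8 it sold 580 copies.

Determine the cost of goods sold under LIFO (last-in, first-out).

Apr 8, 580 sold [LIFO — newest first]: 201 @ $9 + 379 @ $8 = $4,841
Ending inventory: 92 @ $7 + 261 @ $8 + 17 @ $8 = $2,868
Check: goods available $7,709 = COGS $4,841 + ending $2,868

COGS = $4,841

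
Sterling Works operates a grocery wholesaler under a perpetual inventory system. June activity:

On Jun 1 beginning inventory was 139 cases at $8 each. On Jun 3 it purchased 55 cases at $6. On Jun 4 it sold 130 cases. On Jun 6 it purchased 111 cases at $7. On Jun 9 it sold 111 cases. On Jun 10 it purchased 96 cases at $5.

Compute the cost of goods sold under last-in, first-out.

COGS = $1,707

Jun 4, 130 sold [LIFO — newest first]: 55 @ $6 + 75 @ $8 = $930
Jun 9, 111 sold [LIFO — newest first]: 111 @ $7 = $777
Total COGS = $930 + $777 = $1,707
Ending inventory: 64 @ $8 + 96 @ $5 = $992
Check: goods available $2,699 = COGS $1,707 + ending $992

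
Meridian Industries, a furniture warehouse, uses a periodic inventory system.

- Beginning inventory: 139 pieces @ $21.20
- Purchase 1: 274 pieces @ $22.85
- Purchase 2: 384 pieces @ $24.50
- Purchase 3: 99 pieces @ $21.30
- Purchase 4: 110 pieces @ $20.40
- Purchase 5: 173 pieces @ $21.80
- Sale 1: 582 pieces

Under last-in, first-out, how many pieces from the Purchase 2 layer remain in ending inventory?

184

Sale 1 (582) [LIFO — newest first]: 173 @ $21.80 + 110 @ $20.40 + 99 @ $21.30 + 200 @ $24.50 = $13,024.10
Ending inventory: 139 @ $21.20 + 274 @ $22.85 + 184 @ $24.50 = $13,715.70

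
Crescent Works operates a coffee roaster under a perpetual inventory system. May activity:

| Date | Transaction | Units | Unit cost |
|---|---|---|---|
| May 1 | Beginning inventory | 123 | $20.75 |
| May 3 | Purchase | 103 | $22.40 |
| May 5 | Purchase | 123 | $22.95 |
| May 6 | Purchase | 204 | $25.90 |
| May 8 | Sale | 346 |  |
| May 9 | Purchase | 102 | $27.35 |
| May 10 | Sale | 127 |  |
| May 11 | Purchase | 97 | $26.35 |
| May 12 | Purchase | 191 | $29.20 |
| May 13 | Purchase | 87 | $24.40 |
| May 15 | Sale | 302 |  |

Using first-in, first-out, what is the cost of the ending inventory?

Ending inventory = $7,028.40

May 8, 346 sold [FIFO — oldest first]: 123 @ $20.75 + 103 @ $22.40 + 120 @ $22.95 = $7,613.45
May 10, 127 sold [FIFO — oldest first]: 3 @ $22.95 + 124 @ $25.90 = $3,280.45
May 15, 302 sold [FIFO — oldest first]: 80 @ $25.90 + 102 @ $27.35 + 97 @ $26.35 + 23 @ $29.20 = $8,089.25
Total COGS = $7,613.45 + $3,280.45 + $8,089.25 = $18,983.15
Ending inventory: 168 @ $29.20 + 87 @ $24.40 = $7,028.40
Check: goods available $26,011.55 = COGS $18,983.15 + ending $7,028.40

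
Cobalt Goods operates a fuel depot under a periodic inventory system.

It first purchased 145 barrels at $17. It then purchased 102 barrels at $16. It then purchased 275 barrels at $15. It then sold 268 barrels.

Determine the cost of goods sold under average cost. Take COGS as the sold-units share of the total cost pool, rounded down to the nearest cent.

COGS = $4,221.25

Sale 1, sell 268: 268/522 × $8,222.00 → $4,221.25
Ending inventory (cost pool remaining) = $4,000.75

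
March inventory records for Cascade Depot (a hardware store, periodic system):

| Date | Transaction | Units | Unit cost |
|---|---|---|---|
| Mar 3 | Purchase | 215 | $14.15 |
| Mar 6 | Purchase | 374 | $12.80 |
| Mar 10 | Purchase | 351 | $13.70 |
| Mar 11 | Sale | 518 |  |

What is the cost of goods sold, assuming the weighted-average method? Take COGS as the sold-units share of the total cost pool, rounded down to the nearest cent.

COGS = $6,964.42

Mar 11, sell 518: 518/940 × $12,638.15 → $6,964.42
Ending inventory (cost pool remaining) = $5,673.73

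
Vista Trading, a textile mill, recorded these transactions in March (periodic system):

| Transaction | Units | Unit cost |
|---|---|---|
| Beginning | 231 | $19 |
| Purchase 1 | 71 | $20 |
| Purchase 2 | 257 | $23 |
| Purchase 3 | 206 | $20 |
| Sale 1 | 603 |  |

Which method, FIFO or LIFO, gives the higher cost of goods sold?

LIFO

FIFO COGS: 231 @ $19 + 71 @ $20 + 257 @ $23 + 44 @ $20 = $12,600
LIFO COGS: 206 @ $20 + 257 @ $23 + 71 @ $20 + 69 @ $19 = $12,762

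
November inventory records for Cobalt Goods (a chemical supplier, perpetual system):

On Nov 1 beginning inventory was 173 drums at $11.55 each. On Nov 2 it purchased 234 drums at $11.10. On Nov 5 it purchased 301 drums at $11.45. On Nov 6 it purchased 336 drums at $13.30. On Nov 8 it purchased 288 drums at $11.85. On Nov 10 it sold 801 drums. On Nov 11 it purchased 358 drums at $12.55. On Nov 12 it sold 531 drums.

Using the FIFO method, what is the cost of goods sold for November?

COGS = $15,923.60

Nov 10, 801 sold [FIFO — oldest first]: 173 @ $11.55 + 234 @ $11.10 + 301 @ $11.45 + 93 @ $13.30 = $9,278.90
Nov 12, 531 sold [FIFO — oldest first]: 243 @ $13.30 + 288 @ $11.85 = $6,644.70
Total COGS = $9,278.90 + $6,644.70 = $15,923.60
Ending inventory: 358 @ $12.55 = $4,492.90
Check: goods available $20,416.50 = COGS $15,923.60 + ending $4,492.90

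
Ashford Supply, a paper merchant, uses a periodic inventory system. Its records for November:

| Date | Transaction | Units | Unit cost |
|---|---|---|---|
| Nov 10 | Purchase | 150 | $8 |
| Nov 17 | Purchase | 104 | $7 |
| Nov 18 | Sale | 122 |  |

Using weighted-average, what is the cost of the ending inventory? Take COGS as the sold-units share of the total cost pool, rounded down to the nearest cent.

Nov 18, sell 122: 122/254 × $1,928.00 → $926.04
Ending inventory (cost pool remaining) = $1,001.96
Check: goods available $1,928.00 = COGS $926.04 + ending $1,001.96

Ending inventory = $1,001.96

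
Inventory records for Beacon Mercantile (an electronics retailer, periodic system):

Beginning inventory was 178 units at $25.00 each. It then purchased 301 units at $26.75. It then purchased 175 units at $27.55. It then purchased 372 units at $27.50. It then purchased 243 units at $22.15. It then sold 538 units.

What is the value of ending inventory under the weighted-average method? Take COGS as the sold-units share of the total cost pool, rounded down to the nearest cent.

Sale 1, sell 538: 538/1269 × $32,935.45 → $13,963.17
Ending inventory (cost pool remaining) = $18,972.28

Ending inventory = $18,972.28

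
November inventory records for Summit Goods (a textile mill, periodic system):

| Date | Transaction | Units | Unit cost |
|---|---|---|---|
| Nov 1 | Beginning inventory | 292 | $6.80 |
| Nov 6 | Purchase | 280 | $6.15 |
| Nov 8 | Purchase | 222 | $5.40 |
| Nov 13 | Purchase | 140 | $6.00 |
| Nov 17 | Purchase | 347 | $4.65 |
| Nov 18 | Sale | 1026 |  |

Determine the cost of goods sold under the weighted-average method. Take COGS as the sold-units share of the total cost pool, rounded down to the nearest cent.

Nov 18, sell 1026: 1026/1281 × $7,359.95 → $5,894.85
Ending inventory (cost pool remaining) = $1,465.10
Check: goods available $7,359.95 = COGS $5,894.85 + ending $1,465.10

COGS = $5,894.85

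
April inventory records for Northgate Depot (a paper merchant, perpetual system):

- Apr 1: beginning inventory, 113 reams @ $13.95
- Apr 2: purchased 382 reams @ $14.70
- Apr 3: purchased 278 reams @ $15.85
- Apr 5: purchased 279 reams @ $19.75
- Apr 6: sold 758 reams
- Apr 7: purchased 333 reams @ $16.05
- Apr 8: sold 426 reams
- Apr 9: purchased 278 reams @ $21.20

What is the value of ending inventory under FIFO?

Ending inventory = $9,119.65

Apr 6, 758 sold [FIFO — oldest first]: 113 @ $13.95 + 382 @ $14.70 + 263 @ $15.85 = $11,360.30
Apr 8, 426 sold [FIFO — oldest first]: 15 @ $15.85 + 279 @ $19.75 + 132 @ $16.05 = $7,866.60
Total COGS = $11,360.30 + $7,866.60 = $19,226.90
Ending inventory: 201 @ $16.05 + 278 @ $21.20 = $9,119.65
Check: goods available $28,346.55 = COGS $19,226.90 + ending $9,119.65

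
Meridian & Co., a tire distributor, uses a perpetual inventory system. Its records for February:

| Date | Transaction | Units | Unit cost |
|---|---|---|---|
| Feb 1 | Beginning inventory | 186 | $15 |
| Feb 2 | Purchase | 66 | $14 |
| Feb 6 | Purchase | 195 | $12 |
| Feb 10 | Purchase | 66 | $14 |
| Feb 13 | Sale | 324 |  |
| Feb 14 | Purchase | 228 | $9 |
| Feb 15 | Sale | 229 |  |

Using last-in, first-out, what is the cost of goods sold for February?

COGS = $6,212

Feb 13, 324 sold [LIFO — newest first]: 66 @ $14 + 195 @ $12 + 63 @ $14 = $4,146
Feb 15, 229 sold [LIFO — newest first]: 228 @ $9 + 1 @ $14 = $2,066
Total COGS = $4,146 + $2,066 = $6,212
Ending inventory: 186 @ $15 + 2 @ $14 = $2,818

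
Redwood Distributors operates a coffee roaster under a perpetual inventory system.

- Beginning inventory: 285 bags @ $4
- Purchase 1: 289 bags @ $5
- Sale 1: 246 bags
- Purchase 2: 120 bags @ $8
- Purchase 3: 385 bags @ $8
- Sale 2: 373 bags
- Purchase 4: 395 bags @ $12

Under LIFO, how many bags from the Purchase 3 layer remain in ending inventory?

Sale 1 (246) [LIFO — newest first]: 246 @ $5 = $1,230
Sale 2 (373) [LIFO — newest first]: 373 @ $8 = $2,984
Total COGS = $1,230 + $2,984 = $4,214
Ending inventory: 285 @ $4 + 43 @ $5 + 120 @ $8 + 12 @ $8 + 395 @ $12 = $7,151

12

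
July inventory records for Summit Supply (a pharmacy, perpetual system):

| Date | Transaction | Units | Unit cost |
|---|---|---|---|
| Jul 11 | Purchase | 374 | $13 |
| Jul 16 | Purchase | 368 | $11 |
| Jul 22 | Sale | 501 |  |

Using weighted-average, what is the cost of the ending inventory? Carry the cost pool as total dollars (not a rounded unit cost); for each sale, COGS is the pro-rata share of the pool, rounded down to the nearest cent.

Ending inventory = $2,893.95

After Jul 11: 374 on hand, pool $4,862.00 (≈ $13.0000 each)
After Jul 16: 742 on hand, pool $8,910.00 (≈ $12.0081 each)
Jul 22, sell 501: 501/742 × $8,910.00 → $6,016.05
Ending inventory (cost pool remaining) = $2,893.95
Check: goods available $8,910.00 = COGS $6,016.05 + ending $2,893.95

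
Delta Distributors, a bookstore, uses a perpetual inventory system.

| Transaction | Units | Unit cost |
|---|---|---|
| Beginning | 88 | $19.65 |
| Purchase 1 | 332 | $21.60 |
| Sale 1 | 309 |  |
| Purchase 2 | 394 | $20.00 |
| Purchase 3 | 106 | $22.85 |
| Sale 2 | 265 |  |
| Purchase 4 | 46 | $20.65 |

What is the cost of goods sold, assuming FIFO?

COGS = $11,980.40

Sale 1 (309) [FIFO — oldest first]: 88 @ $19.65 + 221 @ $21.60 = $6,502.80
Sale 2 (265) [FIFO — oldest first]: 111 @ $21.60 + 154 @ $20.00 = $5,477.60
Total COGS = $6,502.80 + $5,477.60 = $11,980.40
Ending inventory: 240 @ $20.00 + 106 @ $22.85 + 46 @ $20.65 = $8,172.00
Check: goods available $20,152.40 = COGS $11,980.40 + ending $8,172.00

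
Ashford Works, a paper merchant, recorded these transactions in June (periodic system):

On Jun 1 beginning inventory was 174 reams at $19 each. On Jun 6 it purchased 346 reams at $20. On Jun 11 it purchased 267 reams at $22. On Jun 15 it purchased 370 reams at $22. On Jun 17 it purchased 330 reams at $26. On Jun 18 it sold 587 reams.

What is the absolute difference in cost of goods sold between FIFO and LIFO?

FIFO COGS: 174 @ $19 + 346 @ $20 + 67 @ $22 = $11,700
LIFO COGS: 330 @ $26 + 257 @ $22 = $14,234
Difference = |$11,700 − $14,234| = $2,534

$2,534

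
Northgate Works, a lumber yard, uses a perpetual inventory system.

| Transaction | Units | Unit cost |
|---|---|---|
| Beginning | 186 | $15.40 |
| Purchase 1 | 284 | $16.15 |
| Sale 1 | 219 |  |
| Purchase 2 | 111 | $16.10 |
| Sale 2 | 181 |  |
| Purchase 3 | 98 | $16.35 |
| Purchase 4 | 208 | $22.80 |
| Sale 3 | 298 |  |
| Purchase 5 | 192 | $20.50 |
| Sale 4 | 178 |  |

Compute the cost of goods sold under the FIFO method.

Sale 1 (219) [FIFO — oldest first]: 186 @ $15.40 + 33 @ $16.15 = $3,397.35
Sale 2 (181) [FIFO — oldest first]: 181 @ $16.15 = $2,923.15
Sale 3 (298) [FIFO — oldest first]: 70 @ $16.15 + 111 @ $16.10 + 98 @ $16.35 + 19 @ $22.80 = $4,953.10
Sale 4 (178) [FIFO — oldest first]: 178 @ $22.80 = $4,058.40
Total COGS = $3,397.35 + $2,923.15 + $4,953.10 + $4,058.40 = $15,332.00
Ending inventory: 11 @ $22.80 + 192 @ $20.50 = $4,186.80

COGS = $15,332.00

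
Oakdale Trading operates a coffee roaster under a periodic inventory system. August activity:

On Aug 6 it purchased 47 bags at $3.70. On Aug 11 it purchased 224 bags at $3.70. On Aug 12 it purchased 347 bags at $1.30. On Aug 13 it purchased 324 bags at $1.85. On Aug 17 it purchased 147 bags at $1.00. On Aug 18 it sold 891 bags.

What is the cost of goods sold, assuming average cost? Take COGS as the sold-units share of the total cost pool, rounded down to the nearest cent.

Aug 18, sell 891: 891/1089 × $2,200.20 → $1,800.16
Ending inventory (cost pool remaining) = $400.04

COGS = $1,800.16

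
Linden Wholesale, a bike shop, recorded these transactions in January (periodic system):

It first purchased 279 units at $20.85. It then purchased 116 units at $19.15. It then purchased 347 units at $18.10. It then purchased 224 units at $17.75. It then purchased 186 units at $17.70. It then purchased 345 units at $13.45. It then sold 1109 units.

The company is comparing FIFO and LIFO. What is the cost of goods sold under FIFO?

FIFO COGS: 279 @ $20.85 + 116 @ $19.15 + 347 @ $18.10 + 224 @ $17.75 + 143 @ $17.70 = $20,826.35
LIFO COGS: 345 @ $13.45 + 186 @ $17.70 + 224 @ $17.75 + 347 @ $18.10 + 7 @ $19.15 = $18,323.20

COGS = $20,826.35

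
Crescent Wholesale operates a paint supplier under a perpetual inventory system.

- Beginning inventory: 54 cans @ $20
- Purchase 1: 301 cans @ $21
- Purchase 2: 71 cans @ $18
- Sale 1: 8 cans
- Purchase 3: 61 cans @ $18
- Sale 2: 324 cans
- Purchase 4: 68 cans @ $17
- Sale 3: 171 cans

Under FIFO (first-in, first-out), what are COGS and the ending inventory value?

COGS = $10,049; ending inventory = $884

Sale 1 (8) [FIFO — oldest first]: 8 @ $20 = $160
Sale 2 (324) [FIFO — oldest first]: 46 @ $20 + 278 @ $21 = $6,758
Sale 3 (171) [FIFO — oldest first]: 23 @ $21 + 71 @ $18 + 61 @ $18 + 16 @ $17 = $3,131
Total COGS = $160 + $6,758 + $3,131 = $10,049
Ending inventory: 52 @ $17 = $884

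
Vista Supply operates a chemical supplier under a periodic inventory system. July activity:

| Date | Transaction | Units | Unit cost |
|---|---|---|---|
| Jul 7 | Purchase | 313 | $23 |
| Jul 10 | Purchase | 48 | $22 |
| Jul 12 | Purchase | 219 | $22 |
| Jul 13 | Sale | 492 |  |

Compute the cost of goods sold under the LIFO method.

COGS = $11,049

Jul 13, 492 sold [LIFO — newest first]: 219 @ $22 + 48 @ $22 + 225 @ $23 = $11,049
Ending inventory: 88 @ $23 = $2,024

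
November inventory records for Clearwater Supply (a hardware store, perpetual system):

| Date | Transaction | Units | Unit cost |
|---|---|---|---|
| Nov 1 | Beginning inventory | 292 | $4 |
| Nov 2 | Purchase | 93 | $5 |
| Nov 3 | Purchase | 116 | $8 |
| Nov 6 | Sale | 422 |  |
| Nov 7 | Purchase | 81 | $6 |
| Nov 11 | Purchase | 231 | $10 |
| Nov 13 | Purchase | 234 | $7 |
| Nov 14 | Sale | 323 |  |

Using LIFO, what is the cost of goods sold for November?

COGS = $4,773

Nov 6, 422 sold [LIFO — newest first]: 116 @ $8 + 93 @ $5 + 213 @ $4 = $2,245
Nov 14, 323 sold [LIFO — newest first]: 234 @ $7 + 89 @ $10 = $2,528
Total COGS = $2,245 + $2,528 = $4,773
Ending inventory: 79 @ $4 + 81 @ $6 + 142 @ $10 = $2,222
Check: goods available $6,995 = COGS $4,773 + ending $2,222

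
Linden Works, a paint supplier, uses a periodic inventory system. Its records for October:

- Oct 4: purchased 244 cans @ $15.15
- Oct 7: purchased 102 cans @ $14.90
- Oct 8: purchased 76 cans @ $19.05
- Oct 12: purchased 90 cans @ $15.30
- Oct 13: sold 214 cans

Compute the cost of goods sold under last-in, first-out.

COGS = $3,540.00

Oct 13, 214 sold [LIFO — newest first]: 90 @ $15.30 + 76 @ $19.05 + 48 @ $14.90 = $3,540.00
Ending inventory: 244 @ $15.15 + 54 @ $14.90 = $4,501.20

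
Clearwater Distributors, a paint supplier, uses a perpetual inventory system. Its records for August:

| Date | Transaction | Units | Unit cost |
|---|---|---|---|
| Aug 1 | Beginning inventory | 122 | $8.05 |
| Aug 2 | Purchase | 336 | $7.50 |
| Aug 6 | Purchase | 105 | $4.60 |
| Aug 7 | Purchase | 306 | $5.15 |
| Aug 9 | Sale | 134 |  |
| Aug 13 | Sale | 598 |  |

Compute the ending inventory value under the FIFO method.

Ending inventory = $705.55

Aug 9, 134 sold [FIFO — oldest first]: 122 @ $8.05 + 12 @ $7.50 = $1,072.10
Aug 13, 598 sold [FIFO — oldest first]: 324 @ $7.50 + 105 @ $4.60 + 169 @ $5.15 = $3,783.35
Total COGS = $1,072.10 + $3,783.35 = $4,855.45
Ending inventory: 137 @ $5.15 = $705.55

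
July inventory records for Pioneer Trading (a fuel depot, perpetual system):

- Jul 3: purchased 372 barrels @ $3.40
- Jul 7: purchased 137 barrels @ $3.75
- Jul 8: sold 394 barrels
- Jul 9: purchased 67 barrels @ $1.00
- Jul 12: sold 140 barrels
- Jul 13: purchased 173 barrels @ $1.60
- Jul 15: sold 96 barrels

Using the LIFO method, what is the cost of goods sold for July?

Jul 8, 394 sold [LIFO — newest first]: 137 @ $3.75 + 257 @ $3.40 = $1,387.55
Jul 12, 140 sold [LIFO — newest first]: 67 @ $1.00 + 73 @ $3.40 = $315.20
Jul 15, 96 sold [LIFO — newest first]: 96 @ $1.60 = $153.60
Total COGS = $1,387.55 + $315.20 + $153.60 = $1,856.35
Ending inventory: 42 @ $3.40 + 77 @ $1.60 = $266.00

COGS = $1,856.35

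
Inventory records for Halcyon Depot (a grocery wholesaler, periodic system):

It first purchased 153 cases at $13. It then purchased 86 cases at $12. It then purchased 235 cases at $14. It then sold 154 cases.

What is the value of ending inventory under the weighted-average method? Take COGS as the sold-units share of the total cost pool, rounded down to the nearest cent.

Sale 1, sell 154: 154/474 × $6,311.00 → $2,050.40
Ending inventory (cost pool remaining) = $4,260.60

Ending inventory = $4,260.60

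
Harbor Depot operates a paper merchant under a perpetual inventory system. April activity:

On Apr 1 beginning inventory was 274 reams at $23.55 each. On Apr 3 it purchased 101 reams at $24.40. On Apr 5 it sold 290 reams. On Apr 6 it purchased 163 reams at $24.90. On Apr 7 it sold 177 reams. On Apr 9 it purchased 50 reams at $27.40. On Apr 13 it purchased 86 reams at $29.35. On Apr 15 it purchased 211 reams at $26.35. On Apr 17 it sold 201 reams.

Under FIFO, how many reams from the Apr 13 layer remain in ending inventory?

Apr 5, 290 sold [FIFO — oldest first]: 274 @ $23.55 + 16 @ $24.40 = $6,843.10
Apr 7, 177 sold [FIFO — oldest first]: 85 @ $24.40 + 92 @ $24.90 = $4,364.80
Apr 17, 201 sold [FIFO — oldest first]: 71 @ $24.90 + 50 @ $27.40 + 80 @ $29.35 = $5,485.90
Total COGS = $6,843.10 + $4,364.80 + $5,485.90 = $16,693.80
Ending inventory: 6 @ $29.35 + 211 @ $26.35 = $5,735.95

6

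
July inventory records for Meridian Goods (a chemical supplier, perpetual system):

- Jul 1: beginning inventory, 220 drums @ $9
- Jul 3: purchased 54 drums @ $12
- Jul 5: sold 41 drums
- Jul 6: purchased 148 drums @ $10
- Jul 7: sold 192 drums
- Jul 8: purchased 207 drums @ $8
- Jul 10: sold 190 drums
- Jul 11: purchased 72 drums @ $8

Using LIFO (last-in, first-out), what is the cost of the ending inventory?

Ending inventory = $2,413

Jul 5, 41 sold [LIFO — newest first]: 41 @ $12 = $492
Jul 7, 192 sold [LIFO — newest first]: 148 @ $10 + 13 @ $12 + 31 @ $9 = $1,915
Jul 10, 190 sold [LIFO — newest first]: 190 @ $8 = $1,520
Total COGS = $492 + $1,915 + $1,520 = $3,927
Ending inventory: 189 @ $9 + 17 @ $8 + 72 @ $8 = $2,413
Check: goods available $6,340 = COGS $3,927 + ending $2,413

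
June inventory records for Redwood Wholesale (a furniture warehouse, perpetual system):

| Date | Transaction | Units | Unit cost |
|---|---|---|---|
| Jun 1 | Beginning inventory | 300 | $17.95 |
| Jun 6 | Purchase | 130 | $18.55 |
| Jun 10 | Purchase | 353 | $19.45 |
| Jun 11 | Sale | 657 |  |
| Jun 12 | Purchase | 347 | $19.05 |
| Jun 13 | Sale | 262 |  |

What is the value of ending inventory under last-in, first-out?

Jun 11, 657 sold [LIFO — newest first]: 353 @ $19.45 + 130 @ $18.55 + 174 @ $17.95 = $12,400.65
Jun 13, 262 sold [LIFO — newest first]: 262 @ $19.05 = $4,991.10
Total COGS = $12,400.65 + $4,991.10 = $17,391.75
Ending inventory: 126 @ $17.95 + 85 @ $19.05 = $3,880.95
Check: goods available $21,272.70 = COGS $17,391.75 + ending $3,880.95

Ending inventory = $3,880.95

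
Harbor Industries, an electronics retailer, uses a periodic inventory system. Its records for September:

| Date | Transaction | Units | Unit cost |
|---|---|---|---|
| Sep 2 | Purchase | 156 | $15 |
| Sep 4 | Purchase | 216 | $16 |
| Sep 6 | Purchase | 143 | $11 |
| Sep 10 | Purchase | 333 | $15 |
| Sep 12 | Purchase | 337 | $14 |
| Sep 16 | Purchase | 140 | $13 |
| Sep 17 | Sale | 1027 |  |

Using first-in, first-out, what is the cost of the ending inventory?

Ending inventory = $4,032

Sep 17, 1027 sold [FIFO — oldest first]: 156 @ $15 + 216 @ $16 + 143 @ $11 + 333 @ $15 + 179 @ $14 = $14,870
Ending inventory: 158 @ $14 + 140 @ $13 = $4,032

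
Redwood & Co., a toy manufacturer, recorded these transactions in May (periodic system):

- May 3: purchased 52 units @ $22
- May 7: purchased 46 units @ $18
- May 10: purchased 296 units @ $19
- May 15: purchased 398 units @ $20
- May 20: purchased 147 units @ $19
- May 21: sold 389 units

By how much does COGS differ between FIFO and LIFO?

$132

FIFO COGS: 52 @ $22 + 46 @ $18 + 291 @ $19 = $7,501
LIFO COGS: 147 @ $19 + 242 @ $20 = $7,633
Difference = |$7,501 − $7,633| = $132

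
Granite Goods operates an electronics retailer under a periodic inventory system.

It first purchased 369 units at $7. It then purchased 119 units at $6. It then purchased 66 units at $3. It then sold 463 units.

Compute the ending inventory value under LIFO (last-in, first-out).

Ending inventory = $637

Sale 1 (463) [LIFO — newest first]: 66 @ $3 + 119 @ $6 + 278 @ $7 = $2,858
Ending inventory: 91 @ $7 = $637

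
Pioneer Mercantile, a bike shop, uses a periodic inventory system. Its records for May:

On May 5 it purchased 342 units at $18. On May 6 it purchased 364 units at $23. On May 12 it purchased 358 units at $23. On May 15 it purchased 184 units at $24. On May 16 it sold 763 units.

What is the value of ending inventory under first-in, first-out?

May 16, 763 sold [FIFO — oldest first]: 342 @ $18 + 364 @ $23 + 57 @ $23 = $15,839
Ending inventory: 301 @ $23 + 184 @ $24 = $11,339

Ending inventory = $11,339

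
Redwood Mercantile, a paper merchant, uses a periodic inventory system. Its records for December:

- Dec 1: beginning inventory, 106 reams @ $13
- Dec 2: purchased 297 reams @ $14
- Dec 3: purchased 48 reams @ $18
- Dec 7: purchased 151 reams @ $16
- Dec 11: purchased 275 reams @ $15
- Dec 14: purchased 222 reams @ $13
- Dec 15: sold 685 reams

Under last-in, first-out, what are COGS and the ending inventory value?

COGS = $10,093; ending inventory = $5,734

Dec 15, 685 sold [LIFO — newest first]: 222 @ $13 + 275 @ $15 + 151 @ $16 + 37 @ $18 = $10,093
Ending inventory: 106 @ $13 + 297 @ $14 + 11 @ $18 = $5,734
Check: goods available $15,827 = COGS $10,093 + ending $5,734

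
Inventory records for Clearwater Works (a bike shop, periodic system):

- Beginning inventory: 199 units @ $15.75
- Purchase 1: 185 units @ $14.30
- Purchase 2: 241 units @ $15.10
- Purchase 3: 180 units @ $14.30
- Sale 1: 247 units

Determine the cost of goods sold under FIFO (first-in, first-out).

COGS = $3,820.65

Sale 1 (247) [FIFO — oldest first]: 199 @ $15.75 + 48 @ $14.30 = $3,820.65
Ending inventory: 137 @ $14.30 + 241 @ $15.10 + 180 @ $14.30 = $8,172.20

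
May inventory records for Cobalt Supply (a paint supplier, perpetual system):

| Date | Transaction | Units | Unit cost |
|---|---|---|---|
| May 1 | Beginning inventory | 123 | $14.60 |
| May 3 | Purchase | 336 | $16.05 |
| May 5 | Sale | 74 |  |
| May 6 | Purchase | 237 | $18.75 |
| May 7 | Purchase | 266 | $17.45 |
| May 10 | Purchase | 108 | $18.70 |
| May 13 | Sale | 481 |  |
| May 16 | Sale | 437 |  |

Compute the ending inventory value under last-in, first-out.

May 5, 74 sold [LIFO — newest first]: 74 @ $16.05 = $1,187.70
May 13, 481 sold [LIFO — newest first]: 108 @ $18.70 + 266 @ $17.45 + 107 @ $18.75 = $8,667.55
May 16, 437 sold [LIFO — newest first]: 130 @ $18.75 + 262 @ $16.05 + 45 @ $14.60 = $7,299.60
Total COGS = $1,187.70 + $8,667.55 + $7,299.60 = $17,154.85
Ending inventory: 78 @ $14.60 = $1,138.80

Ending inventory = $1,138.80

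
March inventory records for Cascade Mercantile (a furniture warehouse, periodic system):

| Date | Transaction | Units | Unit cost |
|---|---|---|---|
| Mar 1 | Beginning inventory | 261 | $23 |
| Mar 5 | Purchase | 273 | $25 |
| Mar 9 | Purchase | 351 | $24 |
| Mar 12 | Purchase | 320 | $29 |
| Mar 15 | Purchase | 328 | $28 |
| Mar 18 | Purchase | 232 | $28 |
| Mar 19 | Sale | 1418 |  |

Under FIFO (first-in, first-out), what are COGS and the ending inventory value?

Mar 19, 1418 sold [FIFO — oldest first]: 261 @ $23 + 273 @ $25 + 351 @ $24 + 320 @ $29 + 213 @ $28 = $36,496
Ending inventory: 115 @ $28 + 232 @ $28 = $9,716

COGS = $36,496; ending inventory = $9,716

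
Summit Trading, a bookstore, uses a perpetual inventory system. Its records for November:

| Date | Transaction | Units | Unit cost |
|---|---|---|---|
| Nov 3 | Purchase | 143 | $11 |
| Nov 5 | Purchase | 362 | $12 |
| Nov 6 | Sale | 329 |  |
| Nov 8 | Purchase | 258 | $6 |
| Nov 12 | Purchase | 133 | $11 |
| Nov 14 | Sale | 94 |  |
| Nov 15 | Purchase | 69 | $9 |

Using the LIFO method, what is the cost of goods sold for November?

Nov 6, 329 sold [LIFO — newest first]: 329 @ $12 = $3,948
Nov 14, 94 sold [LIFO — newest first]: 94 @ $11 = $1,034
Total COGS = $3,948 + $1,034 = $4,982
Ending inventory: 143 @ $11 + 33 @ $12 + 258 @ $6 + 39 @ $11 + 69 @ $9 = $4,567

COGS = $4,982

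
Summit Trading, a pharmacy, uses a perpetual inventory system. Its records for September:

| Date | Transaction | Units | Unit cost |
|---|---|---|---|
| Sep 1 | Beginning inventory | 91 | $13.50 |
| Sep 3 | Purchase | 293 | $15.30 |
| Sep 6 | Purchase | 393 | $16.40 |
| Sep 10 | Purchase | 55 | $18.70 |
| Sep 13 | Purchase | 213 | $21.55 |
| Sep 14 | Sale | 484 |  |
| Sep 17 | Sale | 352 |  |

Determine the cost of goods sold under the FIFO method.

Sep 14, 484 sold [FIFO — oldest first]: 91 @ $13.50 + 293 @ $15.30 + 100 @ $16.40 = $7,351.40
Sep 17, 352 sold [FIFO — oldest first]: 293 @ $16.40 + 55 @ $18.70 + 4 @ $21.55 = $5,919.90
Total COGS = $7,351.40 + $5,919.90 = $13,271.30
Ending inventory: 209 @ $21.55 = $4,503.95
Check: goods available $17,775.25 = COGS $13,271.30 + ending $4,503.95

COGS = $13,271.30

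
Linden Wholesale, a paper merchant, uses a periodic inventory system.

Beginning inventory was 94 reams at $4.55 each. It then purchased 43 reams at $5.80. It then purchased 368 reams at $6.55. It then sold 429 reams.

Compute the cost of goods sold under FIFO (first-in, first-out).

COGS = $2,589.70

Sale 1 (429) [FIFO — oldest first]: 94 @ $4.55 + 43 @ $5.80 + 292 @ $6.55 = $2,589.70
Ending inventory: 76 @ $6.55 = $497.80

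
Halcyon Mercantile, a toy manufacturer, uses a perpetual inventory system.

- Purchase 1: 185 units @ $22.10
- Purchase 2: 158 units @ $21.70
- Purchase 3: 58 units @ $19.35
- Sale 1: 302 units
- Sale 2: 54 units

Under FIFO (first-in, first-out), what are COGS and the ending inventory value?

Sale 1 (302) [FIFO — oldest first]: 185 @ $22.10 + 117 @ $21.70 = $6,627.40
Sale 2 (54) [FIFO — oldest first]: 41 @ $21.70 + 13 @ $19.35 = $1,141.25
Total COGS = $6,627.40 + $1,141.25 = $7,768.65
Ending inventory: 45 @ $19.35 = $870.75
Check: goods available $8,639.40 = COGS $7,768.65 + ending $870.75

COGS = $7,768.65; ending inventory = $870.75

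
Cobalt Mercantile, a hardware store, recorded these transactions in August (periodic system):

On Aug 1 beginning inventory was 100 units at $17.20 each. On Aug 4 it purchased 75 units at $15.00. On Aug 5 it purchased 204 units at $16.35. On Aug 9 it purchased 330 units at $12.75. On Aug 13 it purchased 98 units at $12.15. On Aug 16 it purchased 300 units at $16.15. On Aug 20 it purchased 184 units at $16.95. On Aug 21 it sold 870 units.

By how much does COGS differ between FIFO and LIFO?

$230.45

FIFO COGS: 100 @ $17.20 + 75 @ $15.00 + 204 @ $16.35 + 330 @ $12.75 + 98 @ $12.15 + 63 @ $16.15 = $12,596.05
LIFO COGS: 184 @ $16.95 + 300 @ $16.15 + 98 @ $12.15 + 288 @ $12.75 = $12,826.50
Difference = |$12,596.05 − $12,826.50| = $230.45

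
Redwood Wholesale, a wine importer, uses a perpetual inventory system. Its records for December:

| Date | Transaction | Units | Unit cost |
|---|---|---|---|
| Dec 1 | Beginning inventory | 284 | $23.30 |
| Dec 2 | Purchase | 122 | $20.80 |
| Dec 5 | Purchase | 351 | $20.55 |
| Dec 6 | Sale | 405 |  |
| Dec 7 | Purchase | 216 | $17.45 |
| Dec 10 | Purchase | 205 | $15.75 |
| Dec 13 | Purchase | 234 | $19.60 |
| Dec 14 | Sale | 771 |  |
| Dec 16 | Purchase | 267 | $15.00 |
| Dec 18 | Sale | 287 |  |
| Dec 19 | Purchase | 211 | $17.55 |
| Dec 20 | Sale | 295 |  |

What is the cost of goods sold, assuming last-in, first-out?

Dec 6, 405 sold [LIFO — newest first]: 351 @ $20.55 + 54 @ $20.80 = $8,336.25
Dec 14, 771 sold [LIFO — newest first]: 234 @ $19.60 + 205 @ $15.75 + 216 @ $17.45 + 68 @ $20.80 + 48 @ $23.30 = $14,117.15
Dec 18, 287 sold [LIFO — newest first]: 267 @ $15.00 + 20 @ $23.30 = $4,471.00
Dec 20, 295 sold [LIFO — newest first]: 211 @ $17.55 + 84 @ $23.30 = $5,660.25
Total COGS = $8,336.25 + $14,117.15 + $4,471.00 + $5,660.25 = $32,584.65
Ending inventory: 132 @ $23.30 = $3,075.60
Check: goods available $35,660.25 = COGS $32,584.65 + ending $3,075.60

COGS = $32,584.65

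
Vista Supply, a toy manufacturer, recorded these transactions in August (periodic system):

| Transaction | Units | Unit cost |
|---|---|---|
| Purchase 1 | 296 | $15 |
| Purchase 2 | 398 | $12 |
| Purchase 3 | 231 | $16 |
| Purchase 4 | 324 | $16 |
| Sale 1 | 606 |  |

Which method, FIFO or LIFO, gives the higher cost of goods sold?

FIFO COGS: 296 @ $15 + 310 @ $12 = $8,160
LIFO COGS: 324 @ $16 + 231 @ $16 + 51 @ $12 = $9,492

LIFO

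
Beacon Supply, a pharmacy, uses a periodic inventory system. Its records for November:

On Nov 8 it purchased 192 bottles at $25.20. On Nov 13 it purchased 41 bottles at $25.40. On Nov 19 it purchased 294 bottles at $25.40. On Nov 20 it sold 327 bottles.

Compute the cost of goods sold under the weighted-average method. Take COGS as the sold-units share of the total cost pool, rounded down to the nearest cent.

Nov 20, sell 327: 327/527 × $13,347.40 → $8,281.97
Ending inventory (cost pool remaining) = $5,065.43

COGS = $8,281.97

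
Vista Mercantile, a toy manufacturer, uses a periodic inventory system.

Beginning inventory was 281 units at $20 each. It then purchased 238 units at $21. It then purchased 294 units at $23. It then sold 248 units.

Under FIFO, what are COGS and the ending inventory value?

Sale 1 (248) [FIFO — oldest first]: 248 @ $20 = $4,960
Ending inventory: 33 @ $20 + 238 @ $21 + 294 @ $23 = $12,420

COGS = $4,960; ending inventory = $12,420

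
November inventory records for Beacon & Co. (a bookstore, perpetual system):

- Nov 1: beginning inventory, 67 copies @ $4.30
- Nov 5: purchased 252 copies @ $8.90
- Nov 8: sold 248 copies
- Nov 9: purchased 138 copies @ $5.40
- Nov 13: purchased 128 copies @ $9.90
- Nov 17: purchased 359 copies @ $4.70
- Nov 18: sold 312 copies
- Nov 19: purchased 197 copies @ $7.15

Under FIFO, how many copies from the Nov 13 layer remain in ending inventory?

25

Nov 8, 248 sold [FIFO — oldest first]: 67 @ $4.30 + 181 @ $8.90 = $1,899.00
Nov 18, 312 sold [FIFO — oldest first]: 71 @ $8.90 + 138 @ $5.40 + 103 @ $9.90 = $2,396.80
Total COGS = $1,899.00 + $2,396.80 = $4,295.80
Ending inventory: 25 @ $9.90 + 359 @ $4.70 + 197 @ $7.15 = $3,343.35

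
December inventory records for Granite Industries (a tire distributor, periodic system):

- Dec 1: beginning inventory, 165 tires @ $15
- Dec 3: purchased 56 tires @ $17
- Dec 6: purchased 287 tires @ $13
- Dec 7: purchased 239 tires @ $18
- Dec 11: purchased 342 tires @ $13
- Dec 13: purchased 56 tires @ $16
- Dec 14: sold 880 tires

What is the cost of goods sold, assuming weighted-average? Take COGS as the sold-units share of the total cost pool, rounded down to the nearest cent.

COGS = $12,913.32

Dec 14, sell 880: 880/1145 × $16,802.00 → $12,913.32
Ending inventory (cost pool remaining) = $3,888.68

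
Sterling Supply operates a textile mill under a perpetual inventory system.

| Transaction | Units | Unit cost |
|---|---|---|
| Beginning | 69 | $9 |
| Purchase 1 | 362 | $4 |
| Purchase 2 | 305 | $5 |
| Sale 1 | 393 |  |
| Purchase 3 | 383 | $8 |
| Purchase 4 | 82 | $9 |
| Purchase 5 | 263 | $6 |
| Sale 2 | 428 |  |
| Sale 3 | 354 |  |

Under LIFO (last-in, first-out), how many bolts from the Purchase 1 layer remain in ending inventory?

220

Sale 1 (393) [LIFO — newest first]: 305 @ $5 + 88 @ $4 = $1,877
Sale 2 (428) [LIFO — newest first]: 263 @ $6 + 82 @ $9 + 83 @ $8 = $2,980
Sale 3 (354) [LIFO — newest first]: 300 @ $8 + 54 @ $4 = $2,616
Total COGS = $1,877 + $2,980 + $2,616 = $7,473
Ending inventory: 69 @ $9 + 220 @ $4 = $1,501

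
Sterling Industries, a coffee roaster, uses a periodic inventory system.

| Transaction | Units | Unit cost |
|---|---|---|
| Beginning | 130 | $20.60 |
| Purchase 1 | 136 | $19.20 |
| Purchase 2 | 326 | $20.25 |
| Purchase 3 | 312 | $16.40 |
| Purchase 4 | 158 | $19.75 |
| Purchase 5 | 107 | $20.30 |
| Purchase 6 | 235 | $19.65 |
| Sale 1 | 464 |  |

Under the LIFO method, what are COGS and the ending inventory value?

COGS = $9,199.35; ending inventory = $17,718.50

Sale 1 (464) [LIFO — newest first]: 235 @ $19.65 + 107 @ $20.30 + 122 @ $19.75 = $9,199.35
Ending inventory: 130 @ $20.60 + 136 @ $19.20 + 326 @ $20.25 + 312 @ $16.40 + 36 @ $19.75 = $17,718.50
Check: goods available $26,917.85 = COGS $9,199.35 + ending $17,718.50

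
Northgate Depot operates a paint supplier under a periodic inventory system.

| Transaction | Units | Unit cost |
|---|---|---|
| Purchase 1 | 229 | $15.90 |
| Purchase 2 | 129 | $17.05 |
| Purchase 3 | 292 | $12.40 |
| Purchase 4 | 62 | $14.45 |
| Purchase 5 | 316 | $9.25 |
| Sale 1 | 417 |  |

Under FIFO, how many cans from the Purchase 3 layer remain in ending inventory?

Sale 1 (417) [FIFO — oldest first]: 229 @ $15.90 + 129 @ $17.05 + 59 @ $12.40 = $6,572.15
Ending inventory: 233 @ $12.40 + 62 @ $14.45 + 316 @ $9.25 = $6,708.10

233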